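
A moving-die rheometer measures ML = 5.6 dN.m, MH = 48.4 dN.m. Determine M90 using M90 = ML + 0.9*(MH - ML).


M90 = ML + 0.9 * (MH - ML)
M90 = 5.6 + 0.9 * (48.4 - 5.6)
M90 = 5.6 + 0.9 * 42.8
M90 = 44.12 dN.m

44.12 dN.m


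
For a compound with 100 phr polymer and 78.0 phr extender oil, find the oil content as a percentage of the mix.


Oil % = oil / (100 + oil) * 100
= 78.0 / (100 + 78.0) * 100
= 78.0 / 178.0 * 100
= 43.82%

43.82%


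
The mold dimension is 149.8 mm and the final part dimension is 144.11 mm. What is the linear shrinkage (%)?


Shrinkage = (mold - part) / mold * 100
= (149.8 - 144.11) / 149.8 * 100
= 5.69 / 149.8 * 100
= 3.8%

3.8%


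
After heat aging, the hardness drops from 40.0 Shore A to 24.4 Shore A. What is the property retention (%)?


Retention = aged / original * 100
= 24.4 / 40.0 * 100
= 61.0%

61.0%


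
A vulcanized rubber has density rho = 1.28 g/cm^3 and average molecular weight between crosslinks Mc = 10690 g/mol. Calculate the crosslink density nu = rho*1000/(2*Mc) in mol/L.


nu = rho * 1000 / (2 * Mc)
nu = 1.28 * 1000 / (2 * 10690)
nu = 1280.0 / 21380
nu = 0.0599 mol/L

0.0599 mol/L


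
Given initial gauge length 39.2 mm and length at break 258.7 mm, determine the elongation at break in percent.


Elongation = (Lf - L0) / L0 * 100
= (258.7 - 39.2) / 39.2 * 100
= 219.5 / 39.2 * 100
= 559.9%

559.9%


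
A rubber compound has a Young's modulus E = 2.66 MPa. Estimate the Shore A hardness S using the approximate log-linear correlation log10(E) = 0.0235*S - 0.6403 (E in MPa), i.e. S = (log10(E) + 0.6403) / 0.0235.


log10(E) = 0.0235*S - 0.6403  =>  S = (log10(E) + 0.6403) / 0.0235
log10(2.66) = 0.424882
S = (0.424882 + 0.6403) / 0.0235 = 1.065182 / 0.0235
S = 45.3

Shore A = 45.3


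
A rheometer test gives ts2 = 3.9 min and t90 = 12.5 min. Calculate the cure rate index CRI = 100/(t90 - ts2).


CRI = 100 / (t90 - ts2)
= 100 / (12.5 - 3.9)
= 100 / 8.6
= 11.63 min^-1

11.63 min^-1


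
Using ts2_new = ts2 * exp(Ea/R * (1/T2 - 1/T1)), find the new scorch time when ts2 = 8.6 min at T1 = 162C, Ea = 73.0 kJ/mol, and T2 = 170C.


Convert temperatures: T1 = 162 + 273.15 = 435.15 K, T2 = 170 + 273.15 = 443.15 K
ts2_new = 8.6 * exp(73000 / 8.314 * (1/443.15 - 1/435.15))
1/T2 - 1/T1 = -4.1486e-05
ts2_new = 5.97 min

5.97 min


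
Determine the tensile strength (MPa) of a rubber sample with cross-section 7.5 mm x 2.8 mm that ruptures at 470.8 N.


Area = width * thickness = 7.5 * 2.8 = 21.0 mm^2
TS = force / area = 470.8 / 21.0 = 22.42 MPa

22.42 MPa


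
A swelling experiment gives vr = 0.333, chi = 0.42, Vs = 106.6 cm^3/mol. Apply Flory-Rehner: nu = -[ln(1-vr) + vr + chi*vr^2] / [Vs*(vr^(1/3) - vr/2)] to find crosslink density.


ln(1 - vr) = ln(1 - 0.333) = -0.4050
Numerator = -((-0.4050) + 0.333 + 0.42 * 0.333^2) = 0.0254
Denominator = 106.6 * (0.333^(1/3) - 0.333/2) = 56.1388
nu = 0.0254 / 56.1388 = 4.5231e-04 mol/cm^3

4.5231e-04 mol/cm^3


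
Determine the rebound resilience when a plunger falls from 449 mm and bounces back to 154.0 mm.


Resilience = h_rebound / h_drop * 100
= 154.0 / 449 * 100
= 34.3%

34.3%


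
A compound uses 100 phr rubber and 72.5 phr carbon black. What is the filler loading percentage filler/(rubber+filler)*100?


Filler % = filler / (rubber + filler) * 100
= 72.5 / (100 + 72.5) * 100
= 72.5 / 172.5 * 100
= 42.03%

42.03%


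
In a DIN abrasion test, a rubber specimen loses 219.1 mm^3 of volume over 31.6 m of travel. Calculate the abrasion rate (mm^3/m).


Rate = volume_loss / distance
= 219.1 / 31.6
= 6.934 mm^3/m

6.934 mm^3/m


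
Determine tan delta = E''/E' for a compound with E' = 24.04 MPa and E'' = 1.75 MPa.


tan delta = E'' / E'
= 1.75 / 24.04
= 0.0728

tan delta = 0.0728


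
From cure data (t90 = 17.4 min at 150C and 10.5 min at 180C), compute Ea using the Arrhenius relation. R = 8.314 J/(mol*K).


T1 = 423.15 K, T2 = 453.15 K
1/T1 - 1/T2 = 1.5645e-04
ln(t1/t2) = ln(17.4/10.5) = 0.5051
Ea = 8.314 * 0.5051 / 1.5645e-04 = 26840.9647 J/mol
Ea = 26.84 kJ/mol

26.84 kJ/mol


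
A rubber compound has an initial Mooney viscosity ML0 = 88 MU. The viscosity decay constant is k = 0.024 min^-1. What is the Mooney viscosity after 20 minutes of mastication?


ML = ML0 * exp(-k * t)
ML = 88 * exp(-0.024 * 20)
ML = 88 * 0.6188
ML = 54.45 MU

54.45 MU


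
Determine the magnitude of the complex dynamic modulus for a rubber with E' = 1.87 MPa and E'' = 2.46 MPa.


|E*| = sqrt(E'^2 + E''^2)
= sqrt(1.87^2 + 2.46^2)
= sqrt(3.4969 + 6.0516)
= 3.09 MPa

3.09 MPa


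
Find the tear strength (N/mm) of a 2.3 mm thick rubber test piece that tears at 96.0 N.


Tear strength = force / thickness
= 96.0 / 2.3
= 41.74 N/mm

41.74 N/mm


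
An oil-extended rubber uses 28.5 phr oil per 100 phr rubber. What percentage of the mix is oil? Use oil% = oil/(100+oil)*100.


Oil % = oil / (100 + oil) * 100
= 28.5 / (100 + 28.5) * 100
= 28.5 / 128.5 * 100
= 22.18%

22.18%


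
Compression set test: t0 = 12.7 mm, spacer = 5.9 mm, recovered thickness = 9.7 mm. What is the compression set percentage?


CS = (t0 - recovered) / (t0 - ts) * 100
= (12.7 - 9.7) / (12.7 - 5.9) * 100
= 3.0 / 6.8 * 100
= 44.1%

44.1%


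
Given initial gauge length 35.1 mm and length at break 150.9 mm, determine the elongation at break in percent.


Elongation = (Lf - L0) / L0 * 100
= (150.9 - 35.1) / 35.1 * 100
= 115.8 / 35.1 * 100
= 329.9%

329.9%


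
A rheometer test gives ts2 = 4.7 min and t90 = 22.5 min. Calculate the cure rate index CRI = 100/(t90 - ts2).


CRI = 100 / (t90 - ts2)
= 100 / (22.5 - 4.7)
= 100 / 17.8
= 5.62 min^-1

5.62 min^-1


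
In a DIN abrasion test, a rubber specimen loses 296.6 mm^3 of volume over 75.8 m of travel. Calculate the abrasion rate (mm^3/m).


Rate = volume_loss / distance
= 296.6 / 75.8
= 3.913 mm^3/m

3.913 mm^3/m


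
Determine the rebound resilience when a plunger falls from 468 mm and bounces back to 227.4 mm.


Resilience = h_rebound / h_drop * 100
= 227.4 / 468 * 100
= 48.6%

48.6%


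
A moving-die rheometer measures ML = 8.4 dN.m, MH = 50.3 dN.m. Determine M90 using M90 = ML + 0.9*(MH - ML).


M90 = ML + 0.9 * (MH - ML)
M90 = 8.4 + 0.9 * (50.3 - 8.4)
M90 = 8.4 + 0.9 * 41.9
M90 = 46.11 dN.m

46.11 dN.m


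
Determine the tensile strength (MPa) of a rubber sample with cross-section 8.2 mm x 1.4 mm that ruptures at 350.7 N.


Area = width * thickness = 8.2 * 1.4 = 11.48 mm^2
TS = force / area = 350.7 / 11.48 = 30.55 MPa

30.55 MPa


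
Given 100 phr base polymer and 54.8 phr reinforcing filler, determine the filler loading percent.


Filler % = filler / (rubber + filler) * 100
= 54.8 / (100 + 54.8) * 100
= 54.8 / 154.8 * 100
= 35.4%

35.4%


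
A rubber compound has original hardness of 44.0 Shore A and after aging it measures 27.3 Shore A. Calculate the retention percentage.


Retention = aged / original * 100
= 27.3 / 44.0 * 100
= 62.0%

62.0%


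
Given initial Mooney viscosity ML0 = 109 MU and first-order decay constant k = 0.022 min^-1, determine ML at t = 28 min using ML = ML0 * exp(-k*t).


ML = ML0 * exp(-k * t)
ML = 109 * exp(-0.022 * 28)
ML = 109 * 0.5401
ML = 58.87 MU

58.87 MU


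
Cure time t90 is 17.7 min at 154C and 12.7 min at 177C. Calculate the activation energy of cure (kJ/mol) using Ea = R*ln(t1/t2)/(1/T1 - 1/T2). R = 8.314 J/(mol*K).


T1 = 427.15 K, T2 = 450.15 K
1/T1 - 1/T2 = 1.1962e-04
ln(t1/t2) = ln(17.7/12.7) = 0.3320
Ea = 8.314 * 0.3320 / 1.1962e-04 = 23073.2657 J/mol
Ea = 23.07 kJ/mol

23.07 kJ/mol


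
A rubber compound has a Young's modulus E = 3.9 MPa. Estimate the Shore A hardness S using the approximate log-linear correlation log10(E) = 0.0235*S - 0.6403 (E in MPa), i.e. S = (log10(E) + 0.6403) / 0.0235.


log10(E) = 0.0235*S - 0.6403  =>  S = (log10(E) + 0.6403) / 0.0235
log10(3.9) = 0.591065
S = (0.591065 + 0.6403) / 0.0235 = 1.231365 / 0.0235
S = 52.4

Shore A = 52.4


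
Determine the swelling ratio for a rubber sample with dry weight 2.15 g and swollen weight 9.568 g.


Q = W_swollen / W_dry
Q = 9.568 / 2.15
Q = 4.45

Q = 4.45


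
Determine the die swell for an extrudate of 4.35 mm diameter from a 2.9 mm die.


Die swell ratio = D_extrudate / D_die
= 4.35 / 2.9
= 1.5

Die swell = 1.5


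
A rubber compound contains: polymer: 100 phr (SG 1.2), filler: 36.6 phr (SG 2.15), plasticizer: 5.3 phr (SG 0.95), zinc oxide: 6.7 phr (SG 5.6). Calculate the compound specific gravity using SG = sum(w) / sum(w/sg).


Sum of weights = 148.6
Volume contributions:
  polymer: 100/1.2 = 83.3333
  filler: 36.6/2.15 = 17.0233
  plasticizer: 5.3/0.95 = 5.5789
  zinc oxide: 6.7/5.6 = 1.1964
Sum of volumes = 107.1320
SG = 148.6 / 107.1320 = 1.387

SG = 1.387


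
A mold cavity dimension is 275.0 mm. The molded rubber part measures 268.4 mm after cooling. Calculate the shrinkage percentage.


Shrinkage = (mold - part) / mold * 100
= (275.0 - 268.4) / 275.0 * 100
= 6.6 / 275.0 * 100
= 2.4%

2.4%


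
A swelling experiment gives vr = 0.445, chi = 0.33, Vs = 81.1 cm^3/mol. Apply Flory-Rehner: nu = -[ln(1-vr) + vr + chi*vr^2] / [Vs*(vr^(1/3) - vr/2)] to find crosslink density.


ln(1 - vr) = ln(1 - 0.445) = -0.5888
Numerator = -((-0.5888) + 0.445 + 0.33 * 0.445^2) = 0.0784
Denominator = 81.1 * (0.445^(1/3) - 0.445/2) = 43.8719
nu = 0.0784 / 43.8719 = 0.0018 mol/cm^3

0.0018 mol/cm^3


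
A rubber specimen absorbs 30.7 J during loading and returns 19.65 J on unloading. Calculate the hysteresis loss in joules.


Hysteresis loss = loading - unloading
= 30.7 - 19.65
= 11.05 J

11.05 J


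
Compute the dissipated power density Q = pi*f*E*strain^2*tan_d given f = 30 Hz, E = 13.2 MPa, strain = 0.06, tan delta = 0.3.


Q = pi * f * E * strain^2 * tan_d
= pi * 30 * 13.2 * 0.06^2 * 0.3
= pi * 30 * 13.2 * 0.0036 * 0.3
= 1.3436

Q = 1.3436


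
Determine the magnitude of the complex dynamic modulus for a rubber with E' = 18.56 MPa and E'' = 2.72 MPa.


|E*| = sqrt(E'^2 + E''^2)
= sqrt(18.56^2 + 2.72^2)
= sqrt(344.4736 + 7.3984)
= 18.758 MPa

18.758 MPa


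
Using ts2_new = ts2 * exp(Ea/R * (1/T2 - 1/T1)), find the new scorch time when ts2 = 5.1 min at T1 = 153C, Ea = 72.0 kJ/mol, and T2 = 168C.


Convert temperatures: T1 = 153 + 273.15 = 426.15 K, T2 = 168 + 273.15 = 441.15 K
ts2_new = 5.1 * exp(72000 / 8.314 * (1/441.15 - 1/426.15))
1/T2 - 1/T1 = -7.9789e-05
ts2_new = 2.56 min

2.56 min


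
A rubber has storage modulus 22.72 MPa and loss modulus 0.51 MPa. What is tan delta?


tan delta = E'' / E'
= 0.51 / 22.72
= 0.0224

tan delta = 0.0224


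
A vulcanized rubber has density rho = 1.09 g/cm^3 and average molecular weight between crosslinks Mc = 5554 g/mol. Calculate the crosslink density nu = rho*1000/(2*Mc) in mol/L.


nu = rho * 1000 / (2 * Mc)
nu = 1.09 * 1000 / (2 * 5554)
nu = 1090.0 / 11108
nu = 0.0981 mol/L

0.0981 mol/L


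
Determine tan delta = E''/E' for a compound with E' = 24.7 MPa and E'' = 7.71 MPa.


tan delta = E'' / E'
= 7.71 / 24.7
= 0.3121

tan delta = 0.3121


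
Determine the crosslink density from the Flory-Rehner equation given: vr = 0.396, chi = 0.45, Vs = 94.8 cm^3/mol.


ln(1 - vr) = ln(1 - 0.396) = -0.5042
Numerator = -((-0.5042) + 0.396 + 0.45 * 0.396^2) = 0.0376
Denominator = 94.8 * (0.396^(1/3) - 0.396/2) = 50.8452
nu = 0.0376 / 50.8452 = 7.3977e-04 mol/cm^3

7.3977e-04 mol/cm^3


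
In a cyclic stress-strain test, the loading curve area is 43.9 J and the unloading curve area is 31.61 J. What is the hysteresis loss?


Hysteresis loss = loading - unloading
= 43.9 - 31.61
= 12.29 J

12.29 J


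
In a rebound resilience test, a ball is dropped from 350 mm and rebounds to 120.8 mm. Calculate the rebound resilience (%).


Resilience = h_rebound / h_drop * 100
= 120.8 / 350 * 100
= 34.5%

34.5%


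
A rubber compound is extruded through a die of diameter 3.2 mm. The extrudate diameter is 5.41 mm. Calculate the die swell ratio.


Die swell ratio = D_extrudate / D_die
= 5.41 / 3.2
= 1.691

Die swell = 1.691


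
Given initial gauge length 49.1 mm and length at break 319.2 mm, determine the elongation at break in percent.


Elongation = (Lf - L0) / L0 * 100
= (319.2 - 49.1) / 49.1 * 100
= 270.1 / 49.1 * 100
= 550.1%

550.1%


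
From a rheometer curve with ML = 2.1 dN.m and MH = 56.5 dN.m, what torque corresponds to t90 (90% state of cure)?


M90 = ML + 0.9 * (MH - ML)
M90 = 2.1 + 0.9 * (56.5 - 2.1)
M90 = 2.1 + 0.9 * 54.4
M90 = 51.06 dN.m

51.06 dN.m


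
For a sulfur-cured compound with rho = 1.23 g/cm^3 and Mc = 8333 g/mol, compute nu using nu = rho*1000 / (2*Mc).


nu = rho * 1000 / (2 * Mc)
nu = 1.23 * 1000 / (2 * 8333)
nu = 1230.0 / 16666
nu = 0.0738 mol/L

0.0738 mol/L


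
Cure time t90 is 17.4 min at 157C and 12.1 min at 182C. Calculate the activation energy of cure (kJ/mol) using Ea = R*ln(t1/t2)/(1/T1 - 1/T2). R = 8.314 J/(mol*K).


T1 = 430.15 K, T2 = 455.15 K
1/T1 - 1/T2 = 1.2769e-04
ln(t1/t2) = ln(17.4/12.1) = 0.3633
Ea = 8.314 * 0.3633 / 1.2769e-04 = 23651.9933 J/mol
Ea = 23.65 kJ/mol

23.65 kJ/mol


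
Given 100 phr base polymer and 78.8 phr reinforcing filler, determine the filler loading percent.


Filler % = filler / (rubber + filler) * 100
= 78.8 / (100 + 78.8) * 100
= 78.8 / 178.8 * 100
= 44.07%

44.07%


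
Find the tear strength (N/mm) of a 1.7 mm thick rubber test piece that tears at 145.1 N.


Tear strength = force / thickness
= 145.1 / 1.7
= 85.35 N/mm

85.35 N/mm


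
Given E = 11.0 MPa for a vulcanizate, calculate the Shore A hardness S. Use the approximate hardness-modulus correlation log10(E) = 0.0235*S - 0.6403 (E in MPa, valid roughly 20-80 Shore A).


log10(E) = 0.0235*S - 0.6403  =>  S = (log10(E) + 0.6403) / 0.0235
log10(11.0) = 1.041393
S = (1.041393 + 0.6403) / 0.0235 = 1.681693 / 0.0235
S = 71.6

Shore A = 71.6


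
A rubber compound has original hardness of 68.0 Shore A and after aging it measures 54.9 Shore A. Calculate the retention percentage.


Retention = aged / original * 100
= 54.9 / 68.0 * 100
= 80.7%

80.7%


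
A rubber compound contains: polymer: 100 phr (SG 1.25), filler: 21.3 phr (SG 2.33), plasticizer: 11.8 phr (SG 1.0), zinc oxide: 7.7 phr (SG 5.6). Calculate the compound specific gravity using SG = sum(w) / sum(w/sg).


Sum of weights = 140.8
Volume contributions:
  polymer: 100/1.25 = 80.0000
  filler: 21.3/2.33 = 9.1416
  plasticizer: 11.8/1.0 = 11.8000
  zinc oxide: 7.7/5.6 = 1.3750
Sum of volumes = 102.3166
SG = 140.8 / 102.3166 = 1.376

SG = 1.376


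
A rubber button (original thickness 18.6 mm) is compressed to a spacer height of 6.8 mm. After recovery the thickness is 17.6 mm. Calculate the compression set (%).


CS = (t0 - recovered) / (t0 - ts) * 100
= (18.6 - 17.6) / (18.6 - 6.8) * 100
= 1.0 / 11.8 * 100
= 8.5%

8.5%


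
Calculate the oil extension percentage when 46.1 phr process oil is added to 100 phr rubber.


Oil % = oil / (100 + oil) * 100
= 46.1 / (100 + 46.1) * 100
= 46.1 / 146.1 * 100
= 31.55%

31.55%


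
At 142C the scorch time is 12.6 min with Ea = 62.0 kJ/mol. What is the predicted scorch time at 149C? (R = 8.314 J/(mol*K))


Convert temperatures: T1 = 142 + 273.15 = 415.15 K, T2 = 149 + 273.15 = 422.15 K
ts2_new = 12.6 * exp(62000 / 8.314 * (1/422.15 - 1/415.15))
1/T2 - 1/T1 = -3.9942e-05
ts2_new = 9.35 min

9.35 min


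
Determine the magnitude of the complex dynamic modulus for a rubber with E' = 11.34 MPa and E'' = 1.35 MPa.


|E*| = sqrt(E'^2 + E''^2)
= sqrt(11.34^2 + 1.35^2)
= sqrt(128.5956 + 1.8225)
= 11.42 MPa

11.42 MPa


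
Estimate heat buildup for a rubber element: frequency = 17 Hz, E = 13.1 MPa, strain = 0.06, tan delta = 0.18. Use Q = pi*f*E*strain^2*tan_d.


Q = pi * f * E * strain^2 * tan_d
= pi * 17 * 13.1 * 0.06^2 * 0.18
= pi * 17 * 13.1 * 0.0036 * 0.18
= 0.4534

Q = 0.4534


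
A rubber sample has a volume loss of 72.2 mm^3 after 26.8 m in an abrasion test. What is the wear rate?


Rate = volume_loss / distance
= 72.2 / 26.8
= 2.694 mm^3/m

2.694 mm^3/m


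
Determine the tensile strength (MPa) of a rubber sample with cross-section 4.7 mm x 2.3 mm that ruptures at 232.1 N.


Area = width * thickness = 4.7 * 2.3 = 10.81 mm^2
TS = force / area = 232.1 / 10.81 = 21.47 MPa

21.47 MPa


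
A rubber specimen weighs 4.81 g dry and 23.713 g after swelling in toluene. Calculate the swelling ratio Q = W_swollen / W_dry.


Q = W_swollen / W_dry
Q = 23.713 / 4.81
Q = 4.93

Q = 4.93


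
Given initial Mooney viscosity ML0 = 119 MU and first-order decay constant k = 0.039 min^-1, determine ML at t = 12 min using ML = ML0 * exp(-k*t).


ML = ML0 * exp(-k * t)
ML = 119 * exp(-0.039 * 12)
ML = 119 * 0.6263
ML = 74.52 MU

74.52 MU


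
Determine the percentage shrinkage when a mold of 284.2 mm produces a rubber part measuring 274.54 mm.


Shrinkage = (mold - part) / mold * 100
= (284.2 - 274.54) / 284.2 * 100
= 9.66 / 284.2 * 100
= 3.4%

3.4%


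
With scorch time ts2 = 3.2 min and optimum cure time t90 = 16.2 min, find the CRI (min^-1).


CRI = 100 / (t90 - ts2)
= 100 / (16.2 - 3.2)
= 100 / 13.0
= 7.69 min^-1

7.69 min^-1


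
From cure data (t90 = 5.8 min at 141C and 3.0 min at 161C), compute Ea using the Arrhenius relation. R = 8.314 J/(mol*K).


T1 = 414.15 K, T2 = 434.15 K
1/T1 - 1/T2 = 1.1123e-04
ln(t1/t2) = ln(5.8/3.0) = 0.6592
Ea = 8.314 * 0.6592 / 1.1123e-04 = 49274.7869 J/mol
Ea = 49.27 kJ/mol

49.27 kJ/mol


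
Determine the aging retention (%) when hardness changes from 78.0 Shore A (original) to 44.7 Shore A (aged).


Retention = aged / original * 100
= 44.7 / 78.0 * 100
= 57.3%

57.3%


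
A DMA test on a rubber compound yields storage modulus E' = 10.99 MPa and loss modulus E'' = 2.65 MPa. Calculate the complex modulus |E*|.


|E*| = sqrt(E'^2 + E''^2)
= sqrt(10.99^2 + 2.65^2)
= sqrt(120.7801 + 7.0225)
= 11.305 MPa

11.305 MPa


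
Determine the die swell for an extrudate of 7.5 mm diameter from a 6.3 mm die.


Die swell ratio = D_extrudate / D_die
= 7.5 / 6.3
= 1.19

Die swell = 1.19


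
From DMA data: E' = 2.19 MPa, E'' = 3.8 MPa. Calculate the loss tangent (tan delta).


tan delta = E'' / E'
= 3.8 / 2.19
= 1.7352

tan delta = 1.7352


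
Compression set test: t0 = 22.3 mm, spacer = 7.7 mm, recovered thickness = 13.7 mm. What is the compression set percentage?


CS = (t0 - recovered) / (t0 - ts) * 100
= (22.3 - 13.7) / (22.3 - 7.7) * 100
= 8.6 / 14.6 * 100
= 58.9%

58.9%


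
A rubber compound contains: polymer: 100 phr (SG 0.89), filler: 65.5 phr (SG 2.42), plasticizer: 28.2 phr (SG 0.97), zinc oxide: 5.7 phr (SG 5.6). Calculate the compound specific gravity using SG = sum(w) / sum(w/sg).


Sum of weights = 199.4
Volume contributions:
  polymer: 100/0.89 = 112.3596
  filler: 65.5/2.42 = 27.0661
  plasticizer: 28.2/0.97 = 29.0722
  zinc oxide: 5.7/5.6 = 1.0179
Sum of volumes = 169.5157
SG = 199.4 / 169.5157 = 1.176

SG = 1.176


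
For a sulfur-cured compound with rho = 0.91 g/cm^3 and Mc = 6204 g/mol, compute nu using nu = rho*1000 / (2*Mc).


nu = rho * 1000 / (2 * Mc)
nu = 0.91 * 1000 / (2 * 6204)
nu = 910.0 / 12408
nu = 0.0733 mol/L

0.0733 mol/L


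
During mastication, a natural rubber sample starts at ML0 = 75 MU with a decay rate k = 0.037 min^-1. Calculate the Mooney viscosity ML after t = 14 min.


ML = ML0 * exp(-k * t)
ML = 75 * exp(-0.037 * 14)
ML = 75 * 0.5957
ML = 44.68 MU

44.68 MU


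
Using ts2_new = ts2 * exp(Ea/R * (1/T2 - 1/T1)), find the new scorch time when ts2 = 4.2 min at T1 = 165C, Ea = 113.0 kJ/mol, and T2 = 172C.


Convert temperatures: T1 = 165 + 273.15 = 438.15 K, T2 = 172 + 273.15 = 445.15 K
ts2_new = 4.2 * exp(113000 / 8.314 * (1/445.15 - 1/438.15))
1/T2 - 1/T1 = -3.5890e-05
ts2_new = 2.58 min

2.58 min


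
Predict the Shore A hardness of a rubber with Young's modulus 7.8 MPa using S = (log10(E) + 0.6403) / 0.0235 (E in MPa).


log10(E) = 0.0235*S - 0.6403  =>  S = (log10(E) + 0.6403) / 0.0235
log10(7.8) = 0.892095
S = (0.892095 + 0.6403) / 0.0235 = 1.532395 / 0.0235
S = 65.2

Shore A = 65.2


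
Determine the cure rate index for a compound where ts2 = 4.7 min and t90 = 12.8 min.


CRI = 100 / (t90 - ts2)
= 100 / (12.8 - 4.7)
= 100 / 8.1
= 12.35 min^-1

12.35 min^-1


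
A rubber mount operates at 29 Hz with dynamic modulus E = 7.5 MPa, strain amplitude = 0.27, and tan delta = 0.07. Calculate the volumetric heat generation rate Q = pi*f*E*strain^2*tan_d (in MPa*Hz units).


Q = pi * f * E * strain^2 * tan_d
= pi * 29 * 7.5 * 0.27^2 * 0.07
= pi * 29 * 7.5 * 0.0729 * 0.07
= 3.4869

Q = 3.4869


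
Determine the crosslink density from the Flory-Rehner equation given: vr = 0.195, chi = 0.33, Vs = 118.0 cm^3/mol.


ln(1 - vr) = ln(1 - 0.195) = -0.2169
Numerator = -((-0.2169) + 0.195 + 0.33 * 0.195^2) = 0.0094
Denominator = 118.0 * (0.195^(1/3) - 0.195/2) = 56.9219
nu = 0.0094 / 56.9219 = 1.6452e-04 mol/cm^3

1.6452e-04 mol/cm^3


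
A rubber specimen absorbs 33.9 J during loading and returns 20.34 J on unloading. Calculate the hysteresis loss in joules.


Hysteresis loss = loading - unloading
= 33.9 - 20.34
= 13.56 J

13.56 J


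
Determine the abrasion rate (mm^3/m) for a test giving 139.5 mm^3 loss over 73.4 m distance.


Rate = volume_loss / distance
= 139.5 / 73.4
= 1.901 mm^3/m

1.901 mm^3/m


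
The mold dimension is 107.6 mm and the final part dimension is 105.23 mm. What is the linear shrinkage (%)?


Shrinkage = (mold - part) / mold * 100
= (107.6 - 105.23) / 107.6 * 100
= 2.37 / 107.6 * 100
= 2.2%

2.2%


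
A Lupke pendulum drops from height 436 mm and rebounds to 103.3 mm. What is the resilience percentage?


Resilience = h_rebound / h_drop * 100
= 103.3 / 436 * 100
= 23.7%

23.7%


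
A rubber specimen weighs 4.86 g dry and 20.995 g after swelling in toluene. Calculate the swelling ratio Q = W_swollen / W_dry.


Q = W_swollen / W_dry
Q = 20.995 / 4.86
Q = 4.32

Q = 4.32


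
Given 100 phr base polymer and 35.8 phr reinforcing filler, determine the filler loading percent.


Filler % = filler / (rubber + filler) * 100
= 35.8 / (100 + 35.8) * 100
= 35.8 / 135.8 * 100
= 26.36%

26.36%


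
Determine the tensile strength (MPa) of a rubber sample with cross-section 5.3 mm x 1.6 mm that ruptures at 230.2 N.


Area = width * thickness = 5.3 * 1.6 = 8.48 mm^2
TS = force / area = 230.2 / 8.48 = 27.15 MPa

27.15 MPa


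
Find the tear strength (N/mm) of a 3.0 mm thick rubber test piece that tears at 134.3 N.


Tear strength = force / thickness
= 134.3 / 3.0
= 44.77 N/mm

44.77 N/mm


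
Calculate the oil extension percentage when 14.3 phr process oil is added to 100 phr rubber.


Oil % = oil / (100 + oil) * 100
= 14.3 / (100 + 14.3) * 100
= 14.3 / 114.3 * 100
= 12.51%

12.51%


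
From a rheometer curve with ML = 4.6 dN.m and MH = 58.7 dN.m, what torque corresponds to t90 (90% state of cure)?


M90 = ML + 0.9 * (MH - ML)
M90 = 4.6 + 0.9 * (58.7 - 4.6)
M90 = 4.6 + 0.9 * 54.1
M90 = 53.29 dN.m

53.29 dN.m


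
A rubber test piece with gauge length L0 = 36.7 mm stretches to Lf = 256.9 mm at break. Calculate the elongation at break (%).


Elongation = (Lf - L0) / L0 * 100
= (256.9 - 36.7) / 36.7 * 100
= 220.2 / 36.7 * 100
= 600.0%

600.0%


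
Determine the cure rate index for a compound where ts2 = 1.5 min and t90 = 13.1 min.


CRI = 100 / (t90 - ts2)
= 100 / (13.1 - 1.5)
= 100 / 11.6
= 8.62 min^-1

8.62 min^-1


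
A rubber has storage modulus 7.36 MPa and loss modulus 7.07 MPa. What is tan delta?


tan delta = E'' / E'
= 7.07 / 7.36
= 0.9606

tan delta = 0.9606


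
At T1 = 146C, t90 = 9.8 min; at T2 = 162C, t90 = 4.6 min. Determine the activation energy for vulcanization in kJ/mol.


T1 = 419.15 K, T2 = 435.15 K
1/T1 - 1/T2 = 8.7723e-05
ln(t1/t2) = ln(9.8/4.6) = 0.7563
Ea = 8.314 * 0.7563 / 8.7723e-05 = 71681.5806 J/mol
Ea = 71.68 kJ/mol

71.68 kJ/mol


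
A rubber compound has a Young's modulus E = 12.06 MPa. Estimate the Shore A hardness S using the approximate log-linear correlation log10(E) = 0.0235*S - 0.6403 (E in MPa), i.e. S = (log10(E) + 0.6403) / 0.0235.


log10(E) = 0.0235*S - 0.6403  =>  S = (log10(E) + 0.6403) / 0.0235
log10(12.06) = 1.081347
S = (1.081347 + 0.6403) / 0.0235 = 1.721647 / 0.0235
S = 73.3

Shore A = 73.3


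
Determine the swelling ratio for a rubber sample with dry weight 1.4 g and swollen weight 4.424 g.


Q = W_swollen / W_dry
Q = 4.424 / 1.4
Q = 3.16

Q = 3.16


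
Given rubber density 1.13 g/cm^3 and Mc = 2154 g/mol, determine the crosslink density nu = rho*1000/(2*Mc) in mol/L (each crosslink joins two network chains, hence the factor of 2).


nu = rho * 1000 / (2 * Mc)
nu = 1.13 * 1000 / (2 * 2154)
nu = 1130.0 / 4308
nu = 0.2623 mol/L

0.2623 mol/L


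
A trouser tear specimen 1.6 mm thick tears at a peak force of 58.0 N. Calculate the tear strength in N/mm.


Tear strength = force / thickness
= 58.0 / 1.6
= 36.25 N/mm

36.25 N/mm


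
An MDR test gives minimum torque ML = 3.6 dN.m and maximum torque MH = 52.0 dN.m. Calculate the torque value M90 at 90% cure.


M90 = ML + 0.9 * (MH - ML)
M90 = 3.6 + 0.9 * (52.0 - 3.6)
M90 = 3.6 + 0.9 * 48.4
M90 = 47.16 dN.m

47.16 dN.m


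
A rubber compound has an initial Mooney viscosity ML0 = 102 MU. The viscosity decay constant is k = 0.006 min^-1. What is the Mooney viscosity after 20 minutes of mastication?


ML = ML0 * exp(-k * t)
ML = 102 * exp(-0.006 * 20)
ML = 102 * 0.8869
ML = 90.47 MU

90.47 MU


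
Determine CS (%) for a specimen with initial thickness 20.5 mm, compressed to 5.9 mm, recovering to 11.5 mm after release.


CS = (t0 - recovered) / (t0 - ts) * 100
= (20.5 - 11.5) / (20.5 - 5.9) * 100
= 9.0 / 14.6 * 100
= 61.6%

61.6%


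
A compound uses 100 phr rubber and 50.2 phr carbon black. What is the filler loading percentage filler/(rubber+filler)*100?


Filler % = filler / (rubber + filler) * 100
= 50.2 / (100 + 50.2) * 100
= 50.2 / 150.2 * 100
= 33.42%

33.42%


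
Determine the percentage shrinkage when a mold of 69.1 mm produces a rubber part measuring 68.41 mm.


Shrinkage = (mold - part) / mold * 100
= (69.1 - 68.41) / 69.1 * 100
= 0.69 / 69.1 * 100
= 1.0%

1.0%


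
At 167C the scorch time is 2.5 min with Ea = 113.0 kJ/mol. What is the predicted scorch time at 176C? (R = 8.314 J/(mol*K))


Convert temperatures: T1 = 167 + 273.15 = 440.15 K, T2 = 176 + 273.15 = 449.15 K
ts2_new = 2.5 * exp(113000 / 8.314 * (1/449.15 - 1/440.15))
1/T2 - 1/T1 = -4.5525e-05
ts2_new = 1.35 min

1.35 min


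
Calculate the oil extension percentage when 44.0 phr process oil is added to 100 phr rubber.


Oil % = oil / (100 + oil) * 100
= 44.0 / (100 + 44.0) * 100
= 44.0 / 144.0 * 100
= 30.56%

30.56%


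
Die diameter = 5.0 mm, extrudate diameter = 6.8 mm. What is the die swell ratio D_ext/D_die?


Die swell ratio = D_extrudate / D_die
= 6.8 / 5.0
= 1.36

Die swell = 1.36


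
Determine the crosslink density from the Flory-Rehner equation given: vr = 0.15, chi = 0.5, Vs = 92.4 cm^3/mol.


ln(1 - vr) = ln(1 - 0.15) = -0.1625
Numerator = -((-0.1625) + 0.15 + 0.5 * 0.15^2) = 0.0013
Denominator = 92.4 * (0.15^(1/3) - 0.15/2) = 42.1648
nu = 0.0013 / 42.1648 = 3.0095e-05 mol/cm^3

3.0095e-05 mol/cm^3


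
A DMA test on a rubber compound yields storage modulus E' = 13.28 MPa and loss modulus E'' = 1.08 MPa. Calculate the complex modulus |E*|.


|E*| = sqrt(E'^2 + E''^2)
= sqrt(13.28^2 + 1.08^2)
= sqrt(176.3584 + 1.1664)
= 13.324 MPa

13.324 MPa


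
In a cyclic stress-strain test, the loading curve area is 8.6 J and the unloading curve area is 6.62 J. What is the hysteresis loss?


Hysteresis loss = loading - unloading
= 8.6 - 6.62
= 1.98 J

1.98 J


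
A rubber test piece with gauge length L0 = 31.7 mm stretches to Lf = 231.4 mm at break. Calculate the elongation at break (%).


Elongation = (Lf - L0) / L0 * 100
= (231.4 - 31.7) / 31.7 * 100
= 199.7 / 31.7 * 100
= 630.0%

630.0%


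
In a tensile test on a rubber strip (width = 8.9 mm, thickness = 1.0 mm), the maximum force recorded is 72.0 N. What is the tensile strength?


Area = width * thickness = 8.9 * 1.0 = 8.9 mm^2
TS = force / area = 72.0 / 8.9 = 8.09 MPa

8.09 MPa


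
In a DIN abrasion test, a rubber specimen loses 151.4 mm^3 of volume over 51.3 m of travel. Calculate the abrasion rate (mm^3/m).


Rate = volume_loss / distance
= 151.4 / 51.3
= 2.951 mm^3/m

2.951 mm^3/m


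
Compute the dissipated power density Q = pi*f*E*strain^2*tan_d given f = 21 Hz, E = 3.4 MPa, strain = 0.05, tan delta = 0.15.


Q = pi * f * E * strain^2 * tan_d
= pi * 21 * 3.4 * 0.05^2 * 0.15
= pi * 21 * 3.4 * 0.0025 * 0.15
= 0.0841

Q = 0.0841


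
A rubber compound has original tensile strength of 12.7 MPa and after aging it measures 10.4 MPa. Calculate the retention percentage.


Retention = aged / original * 100
= 10.4 / 12.7 * 100
= 81.9%

81.9%


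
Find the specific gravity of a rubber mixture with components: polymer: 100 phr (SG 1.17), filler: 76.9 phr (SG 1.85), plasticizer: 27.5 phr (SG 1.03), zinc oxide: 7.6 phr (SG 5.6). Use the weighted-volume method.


Sum of weights = 212.0
Volume contributions:
  polymer: 100/1.17 = 85.4701
  filler: 76.9/1.85 = 41.5676
  plasticizer: 27.5/1.03 = 26.6990
  zinc oxide: 7.6/5.6 = 1.3571
Sum of volumes = 155.0938
SG = 212.0 / 155.0938 = 1.367

SG = 1.367


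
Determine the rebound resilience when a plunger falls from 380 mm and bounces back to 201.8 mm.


Resilience = h_rebound / h_drop * 100
= 201.8 / 380 * 100
= 53.1%

53.1%


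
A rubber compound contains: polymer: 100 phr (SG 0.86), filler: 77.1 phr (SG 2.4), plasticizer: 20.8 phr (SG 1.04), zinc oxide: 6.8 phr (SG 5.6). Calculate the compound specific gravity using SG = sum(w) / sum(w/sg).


Sum of weights = 204.7
Volume contributions:
  polymer: 100/0.86 = 116.2791
  filler: 77.1/2.4 = 32.1250
  plasticizer: 20.8/1.04 = 20.0000
  zinc oxide: 6.8/5.6 = 1.2143
Sum of volumes = 169.6184
SG = 204.7 / 169.6184 = 1.207

SG = 1.207


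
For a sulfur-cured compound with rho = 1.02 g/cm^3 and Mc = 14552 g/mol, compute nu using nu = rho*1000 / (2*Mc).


nu = rho * 1000 / (2 * Mc)
nu = 1.02 * 1000 / (2 * 14552)
nu = 1020.0 / 29104
nu = 0.0350 mol/L

0.0350 mol/L


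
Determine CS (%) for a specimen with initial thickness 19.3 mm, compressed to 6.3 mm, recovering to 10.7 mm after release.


CS = (t0 - recovered) / (t0 - ts) * 100
= (19.3 - 10.7) / (19.3 - 6.3) * 100
= 8.6 / 13.0 * 100
= 66.2%

66.2%


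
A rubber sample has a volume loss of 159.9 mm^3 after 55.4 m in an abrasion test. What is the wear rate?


Rate = volume_loss / distance
= 159.9 / 55.4
= 2.886 mm^3/m

2.886 mm^3/m


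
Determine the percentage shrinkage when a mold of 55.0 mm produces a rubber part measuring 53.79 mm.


Shrinkage = (mold - part) / mold * 100
= (55.0 - 53.79) / 55.0 * 100
= 1.21 / 55.0 * 100
= 2.2%

2.2%


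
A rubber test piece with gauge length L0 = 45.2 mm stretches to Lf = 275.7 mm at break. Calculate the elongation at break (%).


Elongation = (Lf - L0) / L0 * 100
= (275.7 - 45.2) / 45.2 * 100
= 230.5 / 45.2 * 100
= 510.0%

510.0%


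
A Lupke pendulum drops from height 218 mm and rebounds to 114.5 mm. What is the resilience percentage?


Resilience = h_rebound / h_drop * 100
= 114.5 / 218 * 100
= 52.5%

52.5%


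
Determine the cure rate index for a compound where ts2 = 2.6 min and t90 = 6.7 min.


CRI = 100 / (t90 - ts2)
= 100 / (6.7 - 2.6)
= 100 / 4.1
= 24.39 min^-1

24.39 min^-1


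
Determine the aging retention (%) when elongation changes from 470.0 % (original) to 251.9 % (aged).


Retention = aged / original * 100
= 251.9 / 470.0 * 100
= 53.6%

53.6%


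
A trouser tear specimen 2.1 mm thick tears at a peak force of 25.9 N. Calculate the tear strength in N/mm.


Tear strength = force / thickness
= 25.9 / 2.1
= 12.33 N/mm

12.33 N/mm


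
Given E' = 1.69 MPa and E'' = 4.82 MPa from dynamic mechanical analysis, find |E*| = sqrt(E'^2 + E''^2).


|E*| = sqrt(E'^2 + E''^2)
= sqrt(1.69^2 + 4.82^2)
= sqrt(2.8561 + 23.2324)
= 5.108 MPa

5.108 MPa


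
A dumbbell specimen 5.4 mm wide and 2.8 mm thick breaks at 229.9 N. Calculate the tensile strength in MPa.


Area = width * thickness = 5.4 * 2.8 = 15.12 mm^2
TS = force / area = 229.9 / 15.12 = 15.21 MPa

15.21 MPa


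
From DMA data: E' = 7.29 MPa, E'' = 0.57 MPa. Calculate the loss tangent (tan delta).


tan delta = E'' / E'
= 0.57 / 7.29
= 0.0782

tan delta = 0.0782


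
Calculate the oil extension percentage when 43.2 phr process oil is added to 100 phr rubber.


Oil % = oil / (100 + oil) * 100
= 43.2 / (100 + 43.2) * 100
= 43.2 / 143.2 * 100
= 30.17%

30.17%


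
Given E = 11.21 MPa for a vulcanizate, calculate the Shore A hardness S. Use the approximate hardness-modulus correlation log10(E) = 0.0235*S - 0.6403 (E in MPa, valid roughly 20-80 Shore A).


log10(E) = 0.0235*S - 0.6403  =>  S = (log10(E) + 0.6403) / 0.0235
log10(11.21) = 1.049606
S = (1.049606 + 0.6403) / 0.0235 = 1.689906 / 0.0235
S = 71.9

Shore A = 71.9


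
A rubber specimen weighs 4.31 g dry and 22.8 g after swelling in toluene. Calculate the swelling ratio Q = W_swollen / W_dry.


Q = W_swollen / W_dry
Q = 22.8 / 4.31
Q = 5.29

Q = 5.29


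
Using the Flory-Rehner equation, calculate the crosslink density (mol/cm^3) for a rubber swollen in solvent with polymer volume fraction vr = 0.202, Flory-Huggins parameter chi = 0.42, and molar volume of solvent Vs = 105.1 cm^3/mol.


ln(1 - vr) = ln(1 - 0.202) = -0.2256
Numerator = -((-0.2256) + 0.202 + 0.42 * 0.202^2) = 0.0065
Denominator = 105.1 * (0.202^(1/3) - 0.202/2) = 51.0519
nu = 0.0065 / 51.0519 = 1.2750e-04 mol/cm^3

1.2750e-04 mol/cm^3


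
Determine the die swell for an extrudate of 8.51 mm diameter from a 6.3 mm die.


Die swell ratio = D_extrudate / D_die
= 8.51 / 6.3
= 1.351

Die swell = 1.351


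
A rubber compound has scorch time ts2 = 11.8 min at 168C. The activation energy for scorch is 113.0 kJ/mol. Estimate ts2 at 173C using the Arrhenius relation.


Convert temperatures: T1 = 168 + 273.15 = 441.15 K, T2 = 173 + 273.15 = 446.15 K
ts2_new = 11.8 * exp(113000 / 8.314 * (1/446.15 - 1/441.15))
1/T2 - 1/T1 = -2.5404e-05
ts2_new = 8.35 min

8.35 min


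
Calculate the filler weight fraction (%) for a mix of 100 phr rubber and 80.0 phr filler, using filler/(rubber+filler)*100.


Filler % = filler / (rubber + filler) * 100
= 80.0 / (100 + 80.0) * 100
= 80.0 / 180.0 * 100
= 44.44%

44.44%


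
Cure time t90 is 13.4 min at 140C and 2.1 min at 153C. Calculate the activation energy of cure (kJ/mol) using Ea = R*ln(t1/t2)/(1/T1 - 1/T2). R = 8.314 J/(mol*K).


T1 = 413.15 K, T2 = 426.15 K
1/T1 - 1/T2 = 7.3837e-05
ln(t1/t2) = ln(13.4/2.1) = 1.8533
Ea = 8.314 * 1.8533 / 7.3837e-05 = 208682.8273 J/mol
Ea = 208.68 kJ/mol

208.68 kJ/mol


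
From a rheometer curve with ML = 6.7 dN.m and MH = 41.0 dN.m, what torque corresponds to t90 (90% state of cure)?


M90 = ML + 0.9 * (MH - ML)
M90 = 6.7 + 0.9 * (41.0 - 6.7)
M90 = 6.7 + 0.9 * 34.3
M90 = 37.57 dN.m

37.57 dN.m


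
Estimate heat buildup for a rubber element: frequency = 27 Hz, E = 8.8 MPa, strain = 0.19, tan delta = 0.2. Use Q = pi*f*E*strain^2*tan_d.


Q = pi * f * E * strain^2 * tan_d
= pi * 27 * 8.8 * 0.19^2 * 0.2
= pi * 27 * 8.8 * 0.0361 * 0.2
= 5.3893

Q = 5.3893


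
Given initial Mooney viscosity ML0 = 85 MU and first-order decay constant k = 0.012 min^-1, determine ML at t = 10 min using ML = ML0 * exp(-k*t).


ML = ML0 * exp(-k * t)
ML = 85 * exp(-0.012 * 10)
ML = 85 * 0.8869
ML = 75.39 MU

75.39 MU


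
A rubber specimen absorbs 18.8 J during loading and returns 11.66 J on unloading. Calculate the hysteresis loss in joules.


Hysteresis loss = loading - unloading
= 18.8 - 11.66
= 7.14 J

7.14 J


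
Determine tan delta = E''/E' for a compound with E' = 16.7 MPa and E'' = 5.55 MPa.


tan delta = E'' / E'
= 5.55 / 16.7
= 0.3323

tan delta = 0.3323


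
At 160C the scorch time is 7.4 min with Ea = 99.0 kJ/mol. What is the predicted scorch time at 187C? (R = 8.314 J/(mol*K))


Convert temperatures: T1 = 160 + 273.15 = 433.15 K, T2 = 187 + 273.15 = 460.15 K
ts2_new = 7.4 * exp(99000 / 8.314 * (1/460.15 - 1/433.15))
1/T2 - 1/T1 = -1.3546e-04
ts2_new = 1.47 min

1.47 min


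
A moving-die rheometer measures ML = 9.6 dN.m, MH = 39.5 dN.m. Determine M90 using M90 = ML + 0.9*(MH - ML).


M90 = ML + 0.9 * (MH - ML)
M90 = 9.6 + 0.9 * (39.5 - 9.6)
M90 = 9.6 + 0.9 * 29.9
M90 = 36.51 dN.m

36.51 dN.m


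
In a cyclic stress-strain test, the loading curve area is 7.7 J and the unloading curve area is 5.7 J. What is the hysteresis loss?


Hysteresis loss = loading - unloading
= 7.7 - 5.7
= 2.0 J

2.0 J


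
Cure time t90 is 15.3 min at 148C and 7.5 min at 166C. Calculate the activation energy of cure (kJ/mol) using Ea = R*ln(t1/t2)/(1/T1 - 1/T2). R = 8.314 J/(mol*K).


T1 = 421.15 K, T2 = 439.15 K
1/T1 - 1/T2 = 9.7325e-05
ln(t1/t2) = ln(15.3/7.5) = 0.7129
Ea = 8.314 * 0.7129 / 9.7325e-05 = 60904.0486 J/mol
Ea = 60.9 kJ/mol

60.9 kJ/mol


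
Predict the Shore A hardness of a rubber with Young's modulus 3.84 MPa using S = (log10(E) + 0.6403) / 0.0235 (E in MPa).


log10(E) = 0.0235*S - 0.6403  =>  S = (log10(E) + 0.6403) / 0.0235
log10(3.84) = 0.584331
S = (0.584331 + 0.6403) / 0.0235 = 1.224631 / 0.0235
S = 52.1

Shore A = 52.1


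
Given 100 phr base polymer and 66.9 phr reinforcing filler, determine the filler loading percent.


Filler % = filler / (rubber + filler) * 100
= 66.9 / (100 + 66.9) * 100
= 66.9 / 166.9 * 100
= 40.08%

40.08%


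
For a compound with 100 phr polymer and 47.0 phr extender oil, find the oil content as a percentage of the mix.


Oil % = oil / (100 + oil) * 100
= 47.0 / (100 + 47.0) * 100
= 47.0 / 147.0 * 100
= 31.97%

31.97%


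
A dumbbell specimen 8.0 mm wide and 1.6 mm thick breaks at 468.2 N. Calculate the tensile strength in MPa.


Area = width * thickness = 8.0 * 1.6 = 12.8 mm^2
TS = force / area = 468.2 / 12.8 = 36.58 MPa

36.58 MPa


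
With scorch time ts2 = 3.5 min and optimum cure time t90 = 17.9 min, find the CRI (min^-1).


CRI = 100 / (t90 - ts2)
= 100 / (17.9 - 3.5)
= 100 / 14.4
= 6.94 min^-1

6.94 min^-1


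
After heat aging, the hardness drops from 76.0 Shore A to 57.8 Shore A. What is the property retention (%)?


Retention = aged / original * 100
= 57.8 / 76.0 * 100
= 76.1%

76.1%


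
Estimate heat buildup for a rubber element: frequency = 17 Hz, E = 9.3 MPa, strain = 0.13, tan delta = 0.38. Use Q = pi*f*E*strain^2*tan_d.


Q = pi * f * E * strain^2 * tan_d
= pi * 17 * 9.3 * 0.13^2 * 0.38
= pi * 17 * 9.3 * 0.0169 * 0.38
= 3.1897

Q = 3.1897


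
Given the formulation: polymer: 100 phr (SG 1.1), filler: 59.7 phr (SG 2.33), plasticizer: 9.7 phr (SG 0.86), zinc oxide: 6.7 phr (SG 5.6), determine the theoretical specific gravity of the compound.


Sum of weights = 176.1
Volume contributions:
  polymer: 100/1.1 = 90.9091
  filler: 59.7/2.33 = 25.6223
  plasticizer: 9.7/0.86 = 11.2791
  zinc oxide: 6.7/5.6 = 1.1964
Sum of volumes = 129.0069
SG = 176.1 / 129.0069 = 1.365

SG = 1.365


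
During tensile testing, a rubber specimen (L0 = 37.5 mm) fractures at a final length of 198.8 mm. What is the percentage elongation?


Elongation = (Lf - L0) / L0 * 100
= (198.8 - 37.5) / 37.5 * 100
= 161.3 / 37.5 * 100
= 430.1%

430.1%


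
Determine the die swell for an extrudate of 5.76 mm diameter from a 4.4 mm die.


Die swell ratio = D_extrudate / D_die
= 5.76 / 4.4
= 1.309

Die swell = 1.309


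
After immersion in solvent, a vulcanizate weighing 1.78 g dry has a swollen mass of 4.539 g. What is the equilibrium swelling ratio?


Q = W_swollen / W_dry
Q = 4.539 / 1.78
Q = 2.55

Q = 2.55
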